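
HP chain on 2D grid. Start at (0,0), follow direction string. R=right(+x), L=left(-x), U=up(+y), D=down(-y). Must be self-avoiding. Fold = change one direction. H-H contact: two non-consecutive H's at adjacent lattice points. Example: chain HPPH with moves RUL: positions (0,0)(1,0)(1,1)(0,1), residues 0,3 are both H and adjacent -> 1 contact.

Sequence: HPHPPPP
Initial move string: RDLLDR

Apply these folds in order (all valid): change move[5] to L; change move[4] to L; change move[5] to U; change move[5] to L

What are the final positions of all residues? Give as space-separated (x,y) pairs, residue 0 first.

Answer: (0,0) (1,0) (1,-1) (0,-1) (-1,-1) (-2,-1) (-3,-1)

Derivation:
Initial moves: RDLLDR
Fold: move[5]->L => RDLLDL (positions: [(0, 0), (1, 0), (1, -1), (0, -1), (-1, -1), (-1, -2), (-2, -2)])
Fold: move[4]->L => RDLLLL (positions: [(0, 0), (1, 0), (1, -1), (0, -1), (-1, -1), (-2, -1), (-3, -1)])
Fold: move[5]->U => RDLLLU (positions: [(0, 0), (1, 0), (1, -1), (0, -1), (-1, -1), (-2, -1), (-2, 0)])
Fold: move[5]->L => RDLLLL (positions: [(0, 0), (1, 0), (1, -1), (0, -1), (-1, -1), (-2, -1), (-3, -1)])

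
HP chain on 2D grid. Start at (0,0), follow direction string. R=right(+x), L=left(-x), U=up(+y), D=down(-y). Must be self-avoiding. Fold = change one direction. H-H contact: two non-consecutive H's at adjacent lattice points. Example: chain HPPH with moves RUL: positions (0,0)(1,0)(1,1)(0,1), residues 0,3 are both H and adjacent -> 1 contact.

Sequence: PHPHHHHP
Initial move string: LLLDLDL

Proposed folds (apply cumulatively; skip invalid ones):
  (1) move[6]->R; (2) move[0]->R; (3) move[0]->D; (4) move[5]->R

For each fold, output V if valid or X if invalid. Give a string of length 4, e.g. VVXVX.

Initial: LLLDLDL -> [(0, 0), (-1, 0), (-2, 0), (-3, 0), (-3, -1), (-4, -1), (-4, -2), (-5, -2)]
Fold 1: move[6]->R => LLLDLDR VALID
Fold 2: move[0]->R => RLLDLDR INVALID (collision), skipped
Fold 3: move[0]->D => DLLDLDR VALID
Fold 4: move[5]->R => DLLDLRR INVALID (collision), skipped

Answer: VXVX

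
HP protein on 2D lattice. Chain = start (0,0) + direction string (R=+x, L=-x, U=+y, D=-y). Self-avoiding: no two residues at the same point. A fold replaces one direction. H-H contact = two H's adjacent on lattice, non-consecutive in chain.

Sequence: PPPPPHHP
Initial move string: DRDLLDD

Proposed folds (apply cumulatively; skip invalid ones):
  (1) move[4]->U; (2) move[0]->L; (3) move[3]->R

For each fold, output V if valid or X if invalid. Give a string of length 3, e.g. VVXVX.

Initial: DRDLLDD -> [(0, 0), (0, -1), (1, -1), (1, -2), (0, -2), (-1, -2), (-1, -3), (-1, -4)]
Fold 1: move[4]->U => DRDLUDD INVALID (collision), skipped
Fold 2: move[0]->L => LRDLLDD INVALID (collision), skipped
Fold 3: move[3]->R => DRDRLDD INVALID (collision), skipped

Answer: XXX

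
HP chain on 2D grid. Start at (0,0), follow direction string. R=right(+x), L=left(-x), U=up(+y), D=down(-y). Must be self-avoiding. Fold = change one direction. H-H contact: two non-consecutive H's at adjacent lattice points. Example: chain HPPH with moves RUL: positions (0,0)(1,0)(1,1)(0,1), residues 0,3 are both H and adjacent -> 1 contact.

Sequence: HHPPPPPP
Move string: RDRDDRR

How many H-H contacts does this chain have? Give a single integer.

Positions: [(0, 0), (1, 0), (1, -1), (2, -1), (2, -2), (2, -3), (3, -3), (4, -3)]
No H-H contacts found.

Answer: 0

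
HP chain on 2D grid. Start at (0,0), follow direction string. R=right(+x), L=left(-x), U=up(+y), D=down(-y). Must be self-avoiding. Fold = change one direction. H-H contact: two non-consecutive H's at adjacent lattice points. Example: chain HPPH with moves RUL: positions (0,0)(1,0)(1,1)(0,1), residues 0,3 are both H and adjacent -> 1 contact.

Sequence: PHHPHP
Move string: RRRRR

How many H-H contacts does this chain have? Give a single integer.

Answer: 0

Derivation:
Positions: [(0, 0), (1, 0), (2, 0), (3, 0), (4, 0), (5, 0)]
No H-H contacts found.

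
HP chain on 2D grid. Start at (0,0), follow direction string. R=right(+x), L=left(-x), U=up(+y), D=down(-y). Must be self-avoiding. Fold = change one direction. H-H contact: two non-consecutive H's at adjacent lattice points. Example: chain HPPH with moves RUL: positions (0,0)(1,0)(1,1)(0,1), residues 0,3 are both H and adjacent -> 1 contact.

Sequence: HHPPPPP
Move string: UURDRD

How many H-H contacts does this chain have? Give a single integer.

Positions: [(0, 0), (0, 1), (0, 2), (1, 2), (1, 1), (2, 1), (2, 0)]
No H-H contacts found.

Answer: 0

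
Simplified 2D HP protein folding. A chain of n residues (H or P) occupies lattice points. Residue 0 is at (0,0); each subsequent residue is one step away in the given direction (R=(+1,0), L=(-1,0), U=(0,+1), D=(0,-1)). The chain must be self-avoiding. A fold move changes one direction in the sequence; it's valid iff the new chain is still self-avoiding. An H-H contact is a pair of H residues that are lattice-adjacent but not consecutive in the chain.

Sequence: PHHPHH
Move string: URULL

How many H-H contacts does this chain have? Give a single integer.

Answer: 1

Derivation:
Positions: [(0, 0), (0, 1), (1, 1), (1, 2), (0, 2), (-1, 2)]
H-H contact: residue 1 @(0,1) - residue 4 @(0, 2)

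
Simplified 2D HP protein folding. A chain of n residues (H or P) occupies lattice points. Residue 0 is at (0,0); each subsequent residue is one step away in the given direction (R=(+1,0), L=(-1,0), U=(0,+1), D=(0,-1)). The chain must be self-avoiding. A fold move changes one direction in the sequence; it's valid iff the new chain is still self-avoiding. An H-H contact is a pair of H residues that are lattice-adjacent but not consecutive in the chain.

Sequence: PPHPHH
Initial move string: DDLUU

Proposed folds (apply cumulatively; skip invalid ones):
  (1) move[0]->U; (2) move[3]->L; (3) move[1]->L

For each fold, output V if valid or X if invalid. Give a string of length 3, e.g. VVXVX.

Answer: XVV

Derivation:
Initial: DDLUU -> [(0, 0), (0, -1), (0, -2), (-1, -2), (-1, -1), (-1, 0)]
Fold 1: move[0]->U => UDLUU INVALID (collision), skipped
Fold 2: move[3]->L => DDLLU VALID
Fold 3: move[1]->L => DLLLU VALID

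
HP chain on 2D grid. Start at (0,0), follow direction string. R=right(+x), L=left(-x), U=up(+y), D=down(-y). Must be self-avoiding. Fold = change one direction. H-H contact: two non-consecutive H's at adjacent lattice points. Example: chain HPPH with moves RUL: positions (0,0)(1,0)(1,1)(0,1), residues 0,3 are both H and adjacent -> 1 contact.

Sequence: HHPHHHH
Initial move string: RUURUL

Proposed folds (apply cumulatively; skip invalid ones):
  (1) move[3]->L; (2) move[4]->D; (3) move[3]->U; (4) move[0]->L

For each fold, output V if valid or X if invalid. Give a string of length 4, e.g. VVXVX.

Answer: VVXV

Derivation:
Initial: RUURUL -> [(0, 0), (1, 0), (1, 1), (1, 2), (2, 2), (2, 3), (1, 3)]
Fold 1: move[3]->L => RUULUL VALID
Fold 2: move[4]->D => RUULDL VALID
Fold 3: move[3]->U => RUUUDL INVALID (collision), skipped
Fold 4: move[0]->L => LUULDL VALID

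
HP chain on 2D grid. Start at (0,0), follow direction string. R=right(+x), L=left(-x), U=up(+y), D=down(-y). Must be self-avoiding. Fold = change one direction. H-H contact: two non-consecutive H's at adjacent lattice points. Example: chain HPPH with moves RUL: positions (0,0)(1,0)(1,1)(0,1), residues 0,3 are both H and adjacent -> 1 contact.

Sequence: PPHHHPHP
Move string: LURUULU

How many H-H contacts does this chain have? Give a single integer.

Answer: 0

Derivation:
Positions: [(0, 0), (-1, 0), (-1, 1), (0, 1), (0, 2), (0, 3), (-1, 3), (-1, 4)]
No H-H contacts found.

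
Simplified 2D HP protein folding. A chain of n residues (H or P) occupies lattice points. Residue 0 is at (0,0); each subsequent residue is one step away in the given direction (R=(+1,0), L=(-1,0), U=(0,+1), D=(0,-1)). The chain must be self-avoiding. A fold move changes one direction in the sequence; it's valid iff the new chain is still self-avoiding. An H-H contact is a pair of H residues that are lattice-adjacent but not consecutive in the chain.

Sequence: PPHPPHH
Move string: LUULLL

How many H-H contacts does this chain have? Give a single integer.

Answer: 0

Derivation:
Positions: [(0, 0), (-1, 0), (-1, 1), (-1, 2), (-2, 2), (-3, 2), (-4, 2)]
No H-H contacts found.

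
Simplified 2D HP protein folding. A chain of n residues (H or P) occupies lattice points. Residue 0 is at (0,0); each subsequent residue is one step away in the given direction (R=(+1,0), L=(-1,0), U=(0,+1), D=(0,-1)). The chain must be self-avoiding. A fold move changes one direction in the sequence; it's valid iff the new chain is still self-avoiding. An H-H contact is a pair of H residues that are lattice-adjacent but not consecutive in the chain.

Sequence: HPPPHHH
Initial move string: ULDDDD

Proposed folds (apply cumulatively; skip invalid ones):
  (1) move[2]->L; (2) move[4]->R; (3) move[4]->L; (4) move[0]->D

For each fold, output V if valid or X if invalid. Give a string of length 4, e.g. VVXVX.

Initial: ULDDDD -> [(0, 0), (0, 1), (-1, 1), (-1, 0), (-1, -1), (-1, -2), (-1, -3)]
Fold 1: move[2]->L => ULLDDD VALID
Fold 2: move[4]->R => ULLDRD VALID
Fold 3: move[4]->L => ULLDLD VALID
Fold 4: move[0]->D => DLLDLD VALID

Answer: VVVV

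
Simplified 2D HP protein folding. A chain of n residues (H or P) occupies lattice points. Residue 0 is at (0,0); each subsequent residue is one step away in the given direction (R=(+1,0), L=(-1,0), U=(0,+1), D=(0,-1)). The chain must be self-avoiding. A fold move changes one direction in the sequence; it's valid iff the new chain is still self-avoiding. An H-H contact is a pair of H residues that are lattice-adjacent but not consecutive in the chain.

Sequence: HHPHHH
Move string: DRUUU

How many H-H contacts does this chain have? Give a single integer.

Positions: [(0, 0), (0, -1), (1, -1), (1, 0), (1, 1), (1, 2)]
H-H contact: residue 0 @(0,0) - residue 3 @(1, 0)

Answer: 1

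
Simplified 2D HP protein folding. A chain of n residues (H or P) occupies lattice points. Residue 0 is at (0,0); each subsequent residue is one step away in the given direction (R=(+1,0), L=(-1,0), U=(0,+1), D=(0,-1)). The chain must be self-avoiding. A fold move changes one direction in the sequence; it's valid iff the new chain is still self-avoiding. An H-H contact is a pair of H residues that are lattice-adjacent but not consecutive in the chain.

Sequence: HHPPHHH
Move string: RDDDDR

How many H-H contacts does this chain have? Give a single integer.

Answer: 0

Derivation:
Positions: [(0, 0), (1, 0), (1, -1), (1, -2), (1, -3), (1, -4), (2, -4)]
No H-H contacts found.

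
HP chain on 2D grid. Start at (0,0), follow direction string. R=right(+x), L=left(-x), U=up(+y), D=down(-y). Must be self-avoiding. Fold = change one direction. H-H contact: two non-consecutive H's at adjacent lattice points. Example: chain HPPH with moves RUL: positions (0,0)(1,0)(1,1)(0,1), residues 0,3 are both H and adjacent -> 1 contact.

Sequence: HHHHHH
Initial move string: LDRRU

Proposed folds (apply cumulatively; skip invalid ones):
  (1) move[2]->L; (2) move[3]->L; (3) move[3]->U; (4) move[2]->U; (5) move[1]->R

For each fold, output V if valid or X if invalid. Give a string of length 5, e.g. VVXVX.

Initial: LDRRU -> [(0, 0), (-1, 0), (-1, -1), (0, -1), (1, -1), (1, 0)]
Fold 1: move[2]->L => LDLRU INVALID (collision), skipped
Fold 2: move[3]->L => LDRLU INVALID (collision), skipped
Fold 3: move[3]->U => LDRUU INVALID (collision), skipped
Fold 4: move[2]->U => LDURU INVALID (collision), skipped
Fold 5: move[1]->R => LRRRU INVALID (collision), skipped

Answer: XXXXX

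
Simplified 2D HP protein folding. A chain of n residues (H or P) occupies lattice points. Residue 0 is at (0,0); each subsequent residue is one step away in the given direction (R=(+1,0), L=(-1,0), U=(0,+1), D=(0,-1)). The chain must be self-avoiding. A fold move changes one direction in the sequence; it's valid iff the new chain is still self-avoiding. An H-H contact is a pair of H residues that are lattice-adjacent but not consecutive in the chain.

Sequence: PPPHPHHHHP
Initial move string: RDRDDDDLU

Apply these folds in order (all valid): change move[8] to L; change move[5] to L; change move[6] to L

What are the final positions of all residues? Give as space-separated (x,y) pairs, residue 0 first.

Initial moves: RDRDDDDLU
Fold: move[8]->L => RDRDDDDLL (positions: [(0, 0), (1, 0), (1, -1), (2, -1), (2, -2), (2, -3), (2, -4), (2, -5), (1, -5), (0, -5)])
Fold: move[5]->L => RDRDDLDLL (positions: [(0, 0), (1, 0), (1, -1), (2, -1), (2, -2), (2, -3), (1, -3), (1, -4), (0, -4), (-1, -4)])
Fold: move[6]->L => RDRDDLLLL (positions: [(0, 0), (1, 0), (1, -1), (2, -1), (2, -2), (2, -3), (1, -3), (0, -3), (-1, -3), (-2, -3)])

Answer: (0,0) (1,0) (1,-1) (2,-1) (2,-2) (2,-3) (1,-3) (0,-3) (-1,-3) (-2,-3)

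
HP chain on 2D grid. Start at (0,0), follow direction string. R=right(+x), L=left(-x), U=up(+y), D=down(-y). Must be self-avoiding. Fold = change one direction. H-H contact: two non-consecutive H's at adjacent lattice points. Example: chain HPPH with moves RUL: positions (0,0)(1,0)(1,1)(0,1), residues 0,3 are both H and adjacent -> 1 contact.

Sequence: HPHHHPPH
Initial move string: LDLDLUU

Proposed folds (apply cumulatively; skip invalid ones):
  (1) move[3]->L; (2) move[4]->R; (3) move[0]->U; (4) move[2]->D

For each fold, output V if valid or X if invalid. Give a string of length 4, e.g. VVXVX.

Answer: VXXV

Derivation:
Initial: LDLDLUU -> [(0, 0), (-1, 0), (-1, -1), (-2, -1), (-2, -2), (-3, -2), (-3, -1), (-3, 0)]
Fold 1: move[3]->L => LDLLLUU VALID
Fold 2: move[4]->R => LDLLRUU INVALID (collision), skipped
Fold 3: move[0]->U => UDLLLUU INVALID (collision), skipped
Fold 4: move[2]->D => LDDLLUU VALID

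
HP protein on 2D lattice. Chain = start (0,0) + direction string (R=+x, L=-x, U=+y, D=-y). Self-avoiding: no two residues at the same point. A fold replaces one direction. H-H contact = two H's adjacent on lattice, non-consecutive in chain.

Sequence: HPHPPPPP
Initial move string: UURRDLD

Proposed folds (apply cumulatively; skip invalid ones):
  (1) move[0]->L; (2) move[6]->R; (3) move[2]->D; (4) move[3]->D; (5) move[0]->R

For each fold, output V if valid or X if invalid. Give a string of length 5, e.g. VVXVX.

Initial: UURRDLD -> [(0, 0), (0, 1), (0, 2), (1, 2), (2, 2), (2, 1), (1, 1), (1, 0)]
Fold 1: move[0]->L => LURRDLD INVALID (collision), skipped
Fold 2: move[6]->R => UURRDLR INVALID (collision), skipped
Fold 3: move[2]->D => UUDRDLD INVALID (collision), skipped
Fold 4: move[3]->D => UURDDLD INVALID (collision), skipped
Fold 5: move[0]->R => RURRDLD VALID

Answer: XXXXV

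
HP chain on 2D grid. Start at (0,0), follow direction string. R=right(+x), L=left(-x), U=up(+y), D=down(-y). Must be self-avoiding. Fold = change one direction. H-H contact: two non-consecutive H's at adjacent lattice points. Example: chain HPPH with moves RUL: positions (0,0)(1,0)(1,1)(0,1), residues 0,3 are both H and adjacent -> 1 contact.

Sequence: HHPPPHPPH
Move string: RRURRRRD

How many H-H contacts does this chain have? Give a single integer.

Positions: [(0, 0), (1, 0), (2, 0), (2, 1), (3, 1), (4, 1), (5, 1), (6, 1), (6, 0)]
No H-H contacts found.

Answer: 0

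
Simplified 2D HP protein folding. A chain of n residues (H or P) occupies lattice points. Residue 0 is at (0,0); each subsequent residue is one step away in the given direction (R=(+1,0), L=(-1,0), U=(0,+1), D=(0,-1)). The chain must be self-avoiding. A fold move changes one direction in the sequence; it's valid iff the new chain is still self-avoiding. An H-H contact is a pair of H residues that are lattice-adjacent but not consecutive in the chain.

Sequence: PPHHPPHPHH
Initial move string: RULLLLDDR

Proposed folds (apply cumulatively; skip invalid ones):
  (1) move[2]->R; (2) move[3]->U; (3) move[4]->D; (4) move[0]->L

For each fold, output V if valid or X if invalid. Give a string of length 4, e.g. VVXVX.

Answer: XVXV

Derivation:
Initial: RULLLLDDR -> [(0, 0), (1, 0), (1, 1), (0, 1), (-1, 1), (-2, 1), (-3, 1), (-3, 0), (-3, -1), (-2, -1)]
Fold 1: move[2]->R => RURLLLDDR INVALID (collision), skipped
Fold 2: move[3]->U => RULULLDDR VALID
Fold 3: move[4]->D => RULUDLDDR INVALID (collision), skipped
Fold 4: move[0]->L => LULULLDDR VALID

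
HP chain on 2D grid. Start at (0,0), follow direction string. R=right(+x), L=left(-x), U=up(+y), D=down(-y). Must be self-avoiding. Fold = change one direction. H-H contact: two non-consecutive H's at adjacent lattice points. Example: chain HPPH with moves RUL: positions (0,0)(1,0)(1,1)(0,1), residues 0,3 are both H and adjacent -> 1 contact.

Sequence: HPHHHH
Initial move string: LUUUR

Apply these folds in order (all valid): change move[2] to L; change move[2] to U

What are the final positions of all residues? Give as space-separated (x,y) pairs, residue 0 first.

Answer: (0,0) (-1,0) (-1,1) (-1,2) (-1,3) (0,3)

Derivation:
Initial moves: LUUUR
Fold: move[2]->L => LULUR (positions: [(0, 0), (-1, 0), (-1, 1), (-2, 1), (-2, 2), (-1, 2)])
Fold: move[2]->U => LUUUR (positions: [(0, 0), (-1, 0), (-1, 1), (-1, 2), (-1, 3), (0, 3)])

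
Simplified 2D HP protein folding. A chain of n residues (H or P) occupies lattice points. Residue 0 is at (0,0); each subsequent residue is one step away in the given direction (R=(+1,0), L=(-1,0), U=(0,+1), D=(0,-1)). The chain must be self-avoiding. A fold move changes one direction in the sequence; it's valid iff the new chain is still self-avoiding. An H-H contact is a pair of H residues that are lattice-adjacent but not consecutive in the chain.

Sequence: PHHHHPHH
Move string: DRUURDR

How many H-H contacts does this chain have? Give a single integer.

Positions: [(0, 0), (0, -1), (1, -1), (1, 0), (1, 1), (2, 1), (2, 0), (3, 0)]
H-H contact: residue 3 @(1,0) - residue 6 @(2, 0)

Answer: 1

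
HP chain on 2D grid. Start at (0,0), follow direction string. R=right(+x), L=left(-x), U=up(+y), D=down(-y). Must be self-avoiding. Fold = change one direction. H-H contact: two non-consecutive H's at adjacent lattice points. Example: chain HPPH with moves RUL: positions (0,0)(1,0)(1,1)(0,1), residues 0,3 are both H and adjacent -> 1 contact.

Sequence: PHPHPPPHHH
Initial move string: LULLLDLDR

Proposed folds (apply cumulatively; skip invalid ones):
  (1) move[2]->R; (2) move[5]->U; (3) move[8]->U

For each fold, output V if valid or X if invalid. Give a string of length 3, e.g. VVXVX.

Initial: LULLLDLDR -> [(0, 0), (-1, 0), (-1, 1), (-2, 1), (-3, 1), (-4, 1), (-4, 0), (-5, 0), (-5, -1), (-4, -1)]
Fold 1: move[2]->R => LURLLDLDR INVALID (collision), skipped
Fold 2: move[5]->U => LULLLULDR INVALID (collision), skipped
Fold 3: move[8]->U => LULLLDLDU INVALID (collision), skipped

Answer: XXX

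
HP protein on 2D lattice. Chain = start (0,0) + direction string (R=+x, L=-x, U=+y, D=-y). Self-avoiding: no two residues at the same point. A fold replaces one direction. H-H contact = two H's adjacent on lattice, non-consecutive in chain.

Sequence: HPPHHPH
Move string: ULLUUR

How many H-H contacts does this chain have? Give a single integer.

Positions: [(0, 0), (0, 1), (-1, 1), (-2, 1), (-2, 2), (-2, 3), (-1, 3)]
No H-H contacts found.

Answer: 0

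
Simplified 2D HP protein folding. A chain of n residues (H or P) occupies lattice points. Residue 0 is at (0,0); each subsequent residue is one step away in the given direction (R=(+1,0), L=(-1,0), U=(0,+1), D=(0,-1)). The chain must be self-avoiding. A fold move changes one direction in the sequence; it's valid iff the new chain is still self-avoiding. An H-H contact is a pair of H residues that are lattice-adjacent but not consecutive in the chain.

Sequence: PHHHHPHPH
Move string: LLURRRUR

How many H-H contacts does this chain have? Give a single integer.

Answer: 1

Derivation:
Positions: [(0, 0), (-1, 0), (-2, 0), (-2, 1), (-1, 1), (0, 1), (1, 1), (1, 2), (2, 2)]
H-H contact: residue 1 @(-1,0) - residue 4 @(-1, 1)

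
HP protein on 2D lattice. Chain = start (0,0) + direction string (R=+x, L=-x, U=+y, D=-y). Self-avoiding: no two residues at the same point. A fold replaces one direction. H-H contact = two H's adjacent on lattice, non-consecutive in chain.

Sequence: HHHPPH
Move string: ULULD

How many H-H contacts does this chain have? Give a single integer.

Positions: [(0, 0), (0, 1), (-1, 1), (-1, 2), (-2, 2), (-2, 1)]
H-H contact: residue 2 @(-1,1) - residue 5 @(-2, 1)

Answer: 1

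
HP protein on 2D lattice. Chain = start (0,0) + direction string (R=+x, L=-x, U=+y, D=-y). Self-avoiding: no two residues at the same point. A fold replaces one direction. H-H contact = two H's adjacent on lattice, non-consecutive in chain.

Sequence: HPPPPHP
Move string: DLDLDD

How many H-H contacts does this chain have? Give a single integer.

Answer: 0

Derivation:
Positions: [(0, 0), (0, -1), (-1, -1), (-1, -2), (-2, -2), (-2, -3), (-2, -4)]
No H-H contacts found.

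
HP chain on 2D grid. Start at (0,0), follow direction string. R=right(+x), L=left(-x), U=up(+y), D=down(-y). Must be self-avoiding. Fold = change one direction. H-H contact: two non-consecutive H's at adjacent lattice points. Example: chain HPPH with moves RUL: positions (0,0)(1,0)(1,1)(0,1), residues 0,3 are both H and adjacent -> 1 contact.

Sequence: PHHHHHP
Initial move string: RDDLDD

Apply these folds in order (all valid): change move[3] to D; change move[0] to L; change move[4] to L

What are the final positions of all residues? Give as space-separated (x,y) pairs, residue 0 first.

Initial moves: RDDLDD
Fold: move[3]->D => RDDDDD (positions: [(0, 0), (1, 0), (1, -1), (1, -2), (1, -3), (1, -4), (1, -5)])
Fold: move[0]->L => LDDDDD (positions: [(0, 0), (-1, 0), (-1, -1), (-1, -2), (-1, -3), (-1, -4), (-1, -5)])
Fold: move[4]->L => LDDDLD (positions: [(0, 0), (-1, 0), (-1, -1), (-1, -2), (-1, -3), (-2, -3), (-2, -4)])

Answer: (0,0) (-1,0) (-1,-1) (-1,-2) (-1,-3) (-2,-3) (-2,-4)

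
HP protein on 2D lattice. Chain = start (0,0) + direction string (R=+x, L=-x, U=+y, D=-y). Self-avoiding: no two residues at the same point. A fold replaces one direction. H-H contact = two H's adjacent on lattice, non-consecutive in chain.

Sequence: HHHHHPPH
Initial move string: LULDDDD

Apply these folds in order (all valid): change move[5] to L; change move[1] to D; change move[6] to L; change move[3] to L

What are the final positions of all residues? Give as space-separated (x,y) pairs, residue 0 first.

Initial moves: LULDDDD
Fold: move[5]->L => LULDDLD (positions: [(0, 0), (-1, 0), (-1, 1), (-2, 1), (-2, 0), (-2, -1), (-3, -1), (-3, -2)])
Fold: move[1]->D => LDLDDLD (positions: [(0, 0), (-1, 0), (-1, -1), (-2, -1), (-2, -2), (-2, -3), (-3, -3), (-3, -4)])
Fold: move[6]->L => LDLDDLL (positions: [(0, 0), (-1, 0), (-1, -1), (-2, -1), (-2, -2), (-2, -3), (-3, -3), (-4, -3)])
Fold: move[3]->L => LDLLDLL (positions: [(0, 0), (-1, 0), (-1, -1), (-2, -1), (-3, -1), (-3, -2), (-4, -2), (-5, -2)])

Answer: (0,0) (-1,0) (-1,-1) (-2,-1) (-3,-1) (-3,-2) (-4,-2) (-5,-2)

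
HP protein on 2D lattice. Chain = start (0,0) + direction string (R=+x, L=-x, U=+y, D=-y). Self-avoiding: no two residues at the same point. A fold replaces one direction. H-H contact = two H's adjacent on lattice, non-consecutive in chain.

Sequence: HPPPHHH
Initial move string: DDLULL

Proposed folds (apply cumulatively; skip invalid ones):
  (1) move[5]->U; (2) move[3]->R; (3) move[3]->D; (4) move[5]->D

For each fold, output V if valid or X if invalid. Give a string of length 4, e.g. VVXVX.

Initial: DDLULL -> [(0, 0), (0, -1), (0, -2), (-1, -2), (-1, -1), (-2, -1), (-3, -1)]
Fold 1: move[5]->U => DDLULU VALID
Fold 2: move[3]->R => DDLRLU INVALID (collision), skipped
Fold 3: move[3]->D => DDLDLU VALID
Fold 4: move[5]->D => DDLDLD VALID

Answer: VXVV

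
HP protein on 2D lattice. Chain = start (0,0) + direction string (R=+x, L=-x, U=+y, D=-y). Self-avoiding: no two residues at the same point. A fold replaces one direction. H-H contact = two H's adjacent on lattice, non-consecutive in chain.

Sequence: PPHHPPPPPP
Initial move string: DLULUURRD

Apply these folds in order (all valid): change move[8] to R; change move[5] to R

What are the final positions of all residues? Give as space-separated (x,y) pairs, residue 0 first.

Answer: (0,0) (0,-1) (-1,-1) (-1,0) (-2,0) (-2,1) (-1,1) (0,1) (1,1) (2,1)

Derivation:
Initial moves: DLULUURRD
Fold: move[8]->R => DLULUURRR (positions: [(0, 0), (0, -1), (-1, -1), (-1, 0), (-2, 0), (-2, 1), (-2, 2), (-1, 2), (0, 2), (1, 2)])
Fold: move[5]->R => DLULURRRR (positions: [(0, 0), (0, -1), (-1, -1), (-1, 0), (-2, 0), (-2, 1), (-1, 1), (0, 1), (1, 1), (2, 1)])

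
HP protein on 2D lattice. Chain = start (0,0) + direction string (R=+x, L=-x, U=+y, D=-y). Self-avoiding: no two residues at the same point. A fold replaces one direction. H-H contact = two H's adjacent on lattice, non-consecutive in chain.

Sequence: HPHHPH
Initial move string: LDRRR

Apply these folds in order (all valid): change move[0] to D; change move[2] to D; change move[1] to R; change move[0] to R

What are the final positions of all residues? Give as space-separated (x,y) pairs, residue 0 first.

Initial moves: LDRRR
Fold: move[0]->D => DDRRR (positions: [(0, 0), (0, -1), (0, -2), (1, -2), (2, -2), (3, -2)])
Fold: move[2]->D => DDDRR (positions: [(0, 0), (0, -1), (0, -2), (0, -3), (1, -3), (2, -3)])
Fold: move[1]->R => DRDRR (positions: [(0, 0), (0, -1), (1, -1), (1, -2), (2, -2), (3, -2)])
Fold: move[0]->R => RRDRR (positions: [(0, 0), (1, 0), (2, 0), (2, -1), (3, -1), (4, -1)])

Answer: (0,0) (1,0) (2,0) (2,-1) (3,-1) (4,-1)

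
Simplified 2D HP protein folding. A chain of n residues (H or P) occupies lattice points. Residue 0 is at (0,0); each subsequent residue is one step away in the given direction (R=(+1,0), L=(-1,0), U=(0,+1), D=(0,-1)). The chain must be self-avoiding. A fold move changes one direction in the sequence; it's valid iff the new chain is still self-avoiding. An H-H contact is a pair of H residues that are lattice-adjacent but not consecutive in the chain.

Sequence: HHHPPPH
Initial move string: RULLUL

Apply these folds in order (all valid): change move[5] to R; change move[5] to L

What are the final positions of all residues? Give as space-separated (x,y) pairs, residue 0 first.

Answer: (0,0) (1,0) (1,1) (0,1) (-1,1) (-1,2) (-2,2)

Derivation:
Initial moves: RULLUL
Fold: move[5]->R => RULLUR (positions: [(0, 0), (1, 0), (1, 1), (0, 1), (-1, 1), (-1, 2), (0, 2)])
Fold: move[5]->L => RULLUL (positions: [(0, 0), (1, 0), (1, 1), (0, 1), (-1, 1), (-1, 2), (-2, 2)])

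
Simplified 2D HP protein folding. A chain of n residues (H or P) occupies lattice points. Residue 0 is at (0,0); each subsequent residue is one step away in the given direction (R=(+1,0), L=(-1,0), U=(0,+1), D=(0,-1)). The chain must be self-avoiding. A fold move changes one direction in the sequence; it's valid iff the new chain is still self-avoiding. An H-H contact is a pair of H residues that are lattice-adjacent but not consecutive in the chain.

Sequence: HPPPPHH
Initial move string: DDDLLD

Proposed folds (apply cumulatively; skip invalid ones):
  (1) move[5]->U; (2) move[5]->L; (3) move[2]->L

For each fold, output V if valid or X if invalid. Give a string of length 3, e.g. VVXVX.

Initial: DDDLLD -> [(0, 0), (0, -1), (0, -2), (0, -3), (-1, -3), (-2, -3), (-2, -4)]
Fold 1: move[5]->U => DDDLLU VALID
Fold 2: move[5]->L => DDDLLL VALID
Fold 3: move[2]->L => DDLLLL VALID

Answer: VVV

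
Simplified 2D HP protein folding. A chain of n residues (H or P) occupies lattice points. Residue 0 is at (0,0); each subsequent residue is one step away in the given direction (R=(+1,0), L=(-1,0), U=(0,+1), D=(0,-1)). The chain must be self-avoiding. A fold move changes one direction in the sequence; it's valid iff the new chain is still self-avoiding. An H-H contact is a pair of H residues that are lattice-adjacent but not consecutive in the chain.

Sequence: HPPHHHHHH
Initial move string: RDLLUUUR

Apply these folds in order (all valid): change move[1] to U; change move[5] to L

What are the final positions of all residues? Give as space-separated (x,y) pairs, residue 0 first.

Initial moves: RDLLUUUR
Fold: move[1]->U => RULLUUUR (positions: [(0, 0), (1, 0), (1, 1), (0, 1), (-1, 1), (-1, 2), (-1, 3), (-1, 4), (0, 4)])
Fold: move[5]->L => RULLULUR (positions: [(0, 0), (1, 0), (1, 1), (0, 1), (-1, 1), (-1, 2), (-2, 2), (-2, 3), (-1, 3)])

Answer: (0,0) (1,0) (1,1) (0,1) (-1,1) (-1,2) (-2,2) (-2,3) (-1,3)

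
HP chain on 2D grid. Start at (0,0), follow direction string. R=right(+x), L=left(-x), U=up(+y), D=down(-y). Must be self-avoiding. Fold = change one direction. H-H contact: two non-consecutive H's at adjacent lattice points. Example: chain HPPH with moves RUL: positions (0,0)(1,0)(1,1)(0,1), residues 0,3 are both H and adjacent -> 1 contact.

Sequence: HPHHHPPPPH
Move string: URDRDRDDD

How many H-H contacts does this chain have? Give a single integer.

Answer: 1

Derivation:
Positions: [(0, 0), (0, 1), (1, 1), (1, 0), (2, 0), (2, -1), (3, -1), (3, -2), (3, -3), (3, -4)]
H-H contact: residue 0 @(0,0) - residue 3 @(1, 0)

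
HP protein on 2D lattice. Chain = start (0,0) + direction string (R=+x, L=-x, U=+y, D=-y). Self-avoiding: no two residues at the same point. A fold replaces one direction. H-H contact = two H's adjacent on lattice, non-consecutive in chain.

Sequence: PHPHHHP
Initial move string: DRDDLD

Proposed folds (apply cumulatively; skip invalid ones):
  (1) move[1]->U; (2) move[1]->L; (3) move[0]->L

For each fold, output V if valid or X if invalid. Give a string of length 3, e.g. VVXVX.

Initial: DRDDLD -> [(0, 0), (0, -1), (1, -1), (1, -2), (1, -3), (0, -3), (0, -4)]
Fold 1: move[1]->U => DUDDLD INVALID (collision), skipped
Fold 2: move[1]->L => DLDDLD VALID
Fold 3: move[0]->L => LLDDLD VALID

Answer: XVV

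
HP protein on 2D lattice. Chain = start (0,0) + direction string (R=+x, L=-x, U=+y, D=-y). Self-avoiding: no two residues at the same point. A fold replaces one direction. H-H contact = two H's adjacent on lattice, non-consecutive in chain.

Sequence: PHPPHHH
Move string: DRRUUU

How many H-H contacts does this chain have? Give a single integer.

Answer: 0

Derivation:
Positions: [(0, 0), (0, -1), (1, -1), (2, -1), (2, 0), (2, 1), (2, 2)]
No H-H contacts found.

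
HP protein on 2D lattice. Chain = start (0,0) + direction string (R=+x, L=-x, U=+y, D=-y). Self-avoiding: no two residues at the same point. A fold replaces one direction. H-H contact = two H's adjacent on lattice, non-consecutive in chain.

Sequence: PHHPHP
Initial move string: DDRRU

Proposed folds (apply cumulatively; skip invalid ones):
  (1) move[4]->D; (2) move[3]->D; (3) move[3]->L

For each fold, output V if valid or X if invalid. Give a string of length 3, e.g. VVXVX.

Answer: VVX

Derivation:
Initial: DDRRU -> [(0, 0), (0, -1), (0, -2), (1, -2), (2, -2), (2, -1)]
Fold 1: move[4]->D => DDRRD VALID
Fold 2: move[3]->D => DDRDD VALID
Fold 3: move[3]->L => DDRLD INVALID (collision), skipped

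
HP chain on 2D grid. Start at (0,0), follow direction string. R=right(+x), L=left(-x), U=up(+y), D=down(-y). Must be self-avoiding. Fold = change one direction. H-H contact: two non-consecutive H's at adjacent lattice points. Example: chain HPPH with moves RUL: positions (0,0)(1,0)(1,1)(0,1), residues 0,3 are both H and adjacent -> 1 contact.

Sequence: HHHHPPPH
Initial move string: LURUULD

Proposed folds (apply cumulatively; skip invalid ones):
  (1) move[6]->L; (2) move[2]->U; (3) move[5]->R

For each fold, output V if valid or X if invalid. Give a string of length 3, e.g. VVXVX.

Answer: VVX

Derivation:
Initial: LURUULD -> [(0, 0), (-1, 0), (-1, 1), (0, 1), (0, 2), (0, 3), (-1, 3), (-1, 2)]
Fold 1: move[6]->L => LURUULL VALID
Fold 2: move[2]->U => LUUUULL VALID
Fold 3: move[5]->R => LUUUURL INVALID (collision), skipped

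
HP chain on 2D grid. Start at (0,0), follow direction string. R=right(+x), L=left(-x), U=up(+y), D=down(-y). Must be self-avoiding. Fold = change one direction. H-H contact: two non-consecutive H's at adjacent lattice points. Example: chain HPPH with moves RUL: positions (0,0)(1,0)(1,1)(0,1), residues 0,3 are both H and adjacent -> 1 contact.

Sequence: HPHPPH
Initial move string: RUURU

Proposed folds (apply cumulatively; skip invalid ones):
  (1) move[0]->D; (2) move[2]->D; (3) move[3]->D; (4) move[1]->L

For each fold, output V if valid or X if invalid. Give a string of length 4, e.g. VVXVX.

Answer: XXXX

Derivation:
Initial: RUURU -> [(0, 0), (1, 0), (1, 1), (1, 2), (2, 2), (2, 3)]
Fold 1: move[0]->D => DUURU INVALID (collision), skipped
Fold 2: move[2]->D => RUDRU INVALID (collision), skipped
Fold 3: move[3]->D => RUUDU INVALID (collision), skipped
Fold 4: move[1]->L => RLURU INVALID (collision), skipped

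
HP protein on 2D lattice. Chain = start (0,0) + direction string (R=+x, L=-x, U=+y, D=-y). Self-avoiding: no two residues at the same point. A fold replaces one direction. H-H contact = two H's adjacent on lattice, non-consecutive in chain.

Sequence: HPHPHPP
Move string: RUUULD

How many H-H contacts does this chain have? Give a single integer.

Answer: 0

Derivation:
Positions: [(0, 0), (1, 0), (1, 1), (1, 2), (1, 3), (0, 3), (0, 2)]
No H-H contacts found.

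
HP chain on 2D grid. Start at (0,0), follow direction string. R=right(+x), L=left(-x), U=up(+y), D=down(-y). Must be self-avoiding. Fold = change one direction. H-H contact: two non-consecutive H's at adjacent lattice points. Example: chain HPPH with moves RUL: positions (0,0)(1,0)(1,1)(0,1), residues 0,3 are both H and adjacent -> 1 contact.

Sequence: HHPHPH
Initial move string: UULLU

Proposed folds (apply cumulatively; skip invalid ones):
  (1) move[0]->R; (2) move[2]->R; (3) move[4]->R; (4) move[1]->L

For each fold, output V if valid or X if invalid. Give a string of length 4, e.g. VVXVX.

Initial: UULLU -> [(0, 0), (0, 1), (0, 2), (-1, 2), (-2, 2), (-2, 3)]
Fold 1: move[0]->R => RULLU VALID
Fold 2: move[2]->R => RURLU INVALID (collision), skipped
Fold 3: move[4]->R => RULLR INVALID (collision), skipped
Fold 4: move[1]->L => RLLLU INVALID (collision), skipped

Answer: VXXX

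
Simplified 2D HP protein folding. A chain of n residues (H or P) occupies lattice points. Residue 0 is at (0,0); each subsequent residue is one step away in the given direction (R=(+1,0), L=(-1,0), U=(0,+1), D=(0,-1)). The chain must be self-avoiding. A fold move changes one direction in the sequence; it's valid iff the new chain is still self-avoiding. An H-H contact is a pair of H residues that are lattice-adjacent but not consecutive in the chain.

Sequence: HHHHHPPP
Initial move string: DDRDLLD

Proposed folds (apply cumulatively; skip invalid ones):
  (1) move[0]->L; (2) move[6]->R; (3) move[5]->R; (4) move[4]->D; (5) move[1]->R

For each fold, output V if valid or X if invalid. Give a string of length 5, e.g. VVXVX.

Answer: VXXVX

Derivation:
Initial: DDRDLLD -> [(0, 0), (0, -1), (0, -2), (1, -2), (1, -3), (0, -3), (-1, -3), (-1, -4)]
Fold 1: move[0]->L => LDRDLLD VALID
Fold 2: move[6]->R => LDRDLLR INVALID (collision), skipped
Fold 3: move[5]->R => LDRDLRD INVALID (collision), skipped
Fold 4: move[4]->D => LDRDDLD VALID
Fold 5: move[1]->R => LRRDDLD INVALID (collision), skipped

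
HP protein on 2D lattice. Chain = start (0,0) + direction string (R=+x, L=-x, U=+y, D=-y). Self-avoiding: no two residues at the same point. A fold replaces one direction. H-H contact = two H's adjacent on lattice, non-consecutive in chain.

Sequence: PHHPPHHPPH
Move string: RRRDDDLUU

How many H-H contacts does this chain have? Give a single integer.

Positions: [(0, 0), (1, 0), (2, 0), (3, 0), (3, -1), (3, -2), (3, -3), (2, -3), (2, -2), (2, -1)]
H-H contact: residue 2 @(2,0) - residue 9 @(2, -1)

Answer: 1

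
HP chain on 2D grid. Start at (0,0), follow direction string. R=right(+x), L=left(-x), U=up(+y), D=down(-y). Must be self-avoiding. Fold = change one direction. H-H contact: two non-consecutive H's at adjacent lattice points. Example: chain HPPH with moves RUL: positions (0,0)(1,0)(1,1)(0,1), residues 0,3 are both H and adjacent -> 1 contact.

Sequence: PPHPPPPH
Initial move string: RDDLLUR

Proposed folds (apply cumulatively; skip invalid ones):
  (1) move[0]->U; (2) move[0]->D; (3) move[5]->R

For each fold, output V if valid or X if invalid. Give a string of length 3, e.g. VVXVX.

Answer: XVX

Derivation:
Initial: RDDLLUR -> [(0, 0), (1, 0), (1, -1), (1, -2), (0, -2), (-1, -2), (-1, -1), (0, -1)]
Fold 1: move[0]->U => UDDLLUR INVALID (collision), skipped
Fold 2: move[0]->D => DDDLLUR VALID
Fold 3: move[5]->R => DDDLLRR INVALID (collision), skipped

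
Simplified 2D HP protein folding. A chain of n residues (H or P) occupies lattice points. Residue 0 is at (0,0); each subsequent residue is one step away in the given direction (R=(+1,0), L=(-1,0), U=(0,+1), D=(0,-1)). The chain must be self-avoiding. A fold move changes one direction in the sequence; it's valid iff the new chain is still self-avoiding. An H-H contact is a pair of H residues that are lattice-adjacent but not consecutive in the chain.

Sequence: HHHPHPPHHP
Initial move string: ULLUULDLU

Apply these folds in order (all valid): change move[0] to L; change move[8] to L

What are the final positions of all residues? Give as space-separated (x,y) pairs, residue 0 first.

Initial moves: ULLUULDLU
Fold: move[0]->L => LLLUULDLU (positions: [(0, 0), (-1, 0), (-2, 0), (-3, 0), (-3, 1), (-3, 2), (-4, 2), (-4, 1), (-5, 1), (-5, 2)])
Fold: move[8]->L => LLLUULDLL (positions: [(0, 0), (-1, 0), (-2, 0), (-3, 0), (-3, 1), (-3, 2), (-4, 2), (-4, 1), (-5, 1), (-6, 1)])

Answer: (0,0) (-1,0) (-2,0) (-3,0) (-3,1) (-3,2) (-4,2) (-4,1) (-5,1) (-6,1)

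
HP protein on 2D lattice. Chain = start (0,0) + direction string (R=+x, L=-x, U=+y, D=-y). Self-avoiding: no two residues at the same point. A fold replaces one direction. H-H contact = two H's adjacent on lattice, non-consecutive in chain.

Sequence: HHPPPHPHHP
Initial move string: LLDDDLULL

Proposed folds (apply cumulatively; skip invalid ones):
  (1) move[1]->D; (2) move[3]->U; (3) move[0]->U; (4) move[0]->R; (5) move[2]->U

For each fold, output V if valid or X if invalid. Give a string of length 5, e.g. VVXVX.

Answer: VXXVX

Derivation:
Initial: LLDDDLULL -> [(0, 0), (-1, 0), (-2, 0), (-2, -1), (-2, -2), (-2, -3), (-3, -3), (-3, -2), (-4, -2), (-5, -2)]
Fold 1: move[1]->D => LDDDDLULL VALID
Fold 2: move[3]->U => LDDUDLULL INVALID (collision), skipped
Fold 3: move[0]->U => UDDDDLULL INVALID (collision), skipped
Fold 4: move[0]->R => RDDDDLULL VALID
Fold 5: move[2]->U => RDUDDLULL INVALID (collision), skipped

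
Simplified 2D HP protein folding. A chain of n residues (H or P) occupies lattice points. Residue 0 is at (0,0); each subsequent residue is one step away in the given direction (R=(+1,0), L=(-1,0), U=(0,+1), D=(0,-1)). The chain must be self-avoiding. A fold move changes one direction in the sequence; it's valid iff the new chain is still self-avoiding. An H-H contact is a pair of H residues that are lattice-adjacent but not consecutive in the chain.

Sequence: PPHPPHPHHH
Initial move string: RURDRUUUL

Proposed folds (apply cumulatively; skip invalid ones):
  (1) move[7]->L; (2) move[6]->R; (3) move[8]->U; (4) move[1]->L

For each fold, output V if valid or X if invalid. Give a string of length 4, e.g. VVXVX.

Initial: RURDRUUUL -> [(0, 0), (1, 0), (1, 1), (2, 1), (2, 0), (3, 0), (3, 1), (3, 2), (3, 3), (2, 3)]
Fold 1: move[7]->L => RURDRUULL VALID
Fold 2: move[6]->R => RURDRURLL INVALID (collision), skipped
Fold 3: move[8]->U => RURDRUULU VALID
Fold 4: move[1]->L => RLRDRUULU INVALID (collision), skipped

Answer: VXVX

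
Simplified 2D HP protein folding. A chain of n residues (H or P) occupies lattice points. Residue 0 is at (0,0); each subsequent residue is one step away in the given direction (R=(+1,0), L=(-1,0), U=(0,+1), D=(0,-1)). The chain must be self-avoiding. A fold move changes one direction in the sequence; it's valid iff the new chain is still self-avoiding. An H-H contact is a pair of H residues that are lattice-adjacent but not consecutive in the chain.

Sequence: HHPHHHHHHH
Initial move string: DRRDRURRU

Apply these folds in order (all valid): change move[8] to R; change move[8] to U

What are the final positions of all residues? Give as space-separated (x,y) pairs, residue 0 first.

Initial moves: DRRDRURRU
Fold: move[8]->R => DRRDRURRR (positions: [(0, 0), (0, -1), (1, -1), (2, -1), (2, -2), (3, -2), (3, -1), (4, -1), (5, -1), (6, -1)])
Fold: move[8]->U => DRRDRURRU (positions: [(0, 0), (0, -1), (1, -1), (2, -1), (2, -2), (3, -2), (3, -1), (4, -1), (5, -1), (5, 0)])

Answer: (0,0) (0,-1) (1,-1) (2,-1) (2,-2) (3,-2) (3,-1) (4,-1) (5,-1) (5,0)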